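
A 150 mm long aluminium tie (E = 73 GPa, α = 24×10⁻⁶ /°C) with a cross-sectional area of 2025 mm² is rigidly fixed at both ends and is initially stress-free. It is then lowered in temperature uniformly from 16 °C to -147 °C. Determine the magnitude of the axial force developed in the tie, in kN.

P ≈ 578 kN (tensile)

Full restraint means ε = 0, so the stress is σ = EαΔT = 73×10³ × 24×10⁻⁶ × 163 = 285.6 MPa.
P = AEαΔT = 2025 × 73×10³ × 24×10⁻⁶ × 163 = 578.3 kN (tensile).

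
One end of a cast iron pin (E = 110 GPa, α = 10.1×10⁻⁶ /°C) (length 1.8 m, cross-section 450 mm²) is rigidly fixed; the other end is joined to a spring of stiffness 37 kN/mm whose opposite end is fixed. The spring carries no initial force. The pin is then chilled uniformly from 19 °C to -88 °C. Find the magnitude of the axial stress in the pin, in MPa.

σ ≈ 68.2 MPa (tensile)

The unrestrained thermal change is αΔT L = 10.1×10⁻⁶ × 107 × 1800 = 1.945 mm.
With a force P in the spring, the elastic change of the pin is PL/(AE) and that of the spring is P/k; compatibility requires their sum to equal δ_free.
P [ L/(AE) + 1/k ] = δ_free → P [ 1800/(450×110×10³) + 1/(37×10³) ] = 1.945.
P = 1.945 / 6.339×10⁻⁵ = 30690 N.
σ = P/A = 30690/450 = 68.19 MPa.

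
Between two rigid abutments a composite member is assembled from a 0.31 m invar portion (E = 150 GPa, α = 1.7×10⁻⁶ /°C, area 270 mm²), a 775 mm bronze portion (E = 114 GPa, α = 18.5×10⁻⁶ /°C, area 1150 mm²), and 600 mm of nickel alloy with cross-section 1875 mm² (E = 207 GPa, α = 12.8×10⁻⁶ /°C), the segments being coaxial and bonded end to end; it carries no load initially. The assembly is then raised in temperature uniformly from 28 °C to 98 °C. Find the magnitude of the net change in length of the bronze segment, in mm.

If the supports were absent, the total length change would be Σ αᵢΔT Lᵢ = 1.7×10⁻⁶×70×310 + 18.5×10⁻⁶×70×775 + 12.8×10⁻⁶×70×600 = 1.578 mm.
The rigid supports impose zero overall length change; the single axial force P common to all segments must satisfy P Σ Lᵢ/(AᵢEᵢ) = δ_free.
The series flexibility is Σ Lᵢ/(AᵢEᵢ) = 310/(270×150×10³) + 775/(1150×114×10³) + 600/(1875×207×10³) = 1.511×10⁻⁵ mm/N.
P = 1.578 / 1.511×10⁻⁵ = 104400 N = 104.4 kN, compressive.
For the bronze segment, free thermal change = 18.5×10⁻⁶×70×775 = 1.004 mm and elastic change from P = 104400×775/(1150×114×10³) = 0.6173 mm; these oppose, so the net change is 0.386 mm (segment lengthens).

|ΔL| ≈ 0.386 mm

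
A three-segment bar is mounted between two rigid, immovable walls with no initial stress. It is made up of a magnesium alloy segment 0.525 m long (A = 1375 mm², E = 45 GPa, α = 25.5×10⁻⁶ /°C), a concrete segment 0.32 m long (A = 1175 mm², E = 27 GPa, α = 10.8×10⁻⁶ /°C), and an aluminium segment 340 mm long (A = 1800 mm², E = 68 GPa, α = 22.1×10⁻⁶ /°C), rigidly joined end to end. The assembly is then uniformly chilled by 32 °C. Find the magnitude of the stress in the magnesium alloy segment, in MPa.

σ ≈ 26.6 MPa (tensile)

With the walls removed the bar would change length by δ_free = Σ αᵢΔT Lᵢ = 25.5×10⁻⁶×32×525 + 10.8×10⁻⁶×32×320 + 22.1×10⁻⁶×32×340 = 0.7794 mm.
Since the ends are fixed, an axial force P builds up, equal in every segment, with P · Σ Lᵢ/(AᵢEᵢ) = δ_free.
The series flexibility is Σ Lᵢ/(AᵢEᵢ) = 525/(1375×45×10³) + 320/(1175×27×10³) + 340/(1800×68×10³) = 2.135×10⁻⁵ mm/N.
Hence P = δ_free / Σ(L/AE) = 0.7794/2.135×10⁻⁵ = 36.51 kN (tensile).
σ_{magnesium alloy} = P / A = 36510 / 1375 = 26.55 MPa.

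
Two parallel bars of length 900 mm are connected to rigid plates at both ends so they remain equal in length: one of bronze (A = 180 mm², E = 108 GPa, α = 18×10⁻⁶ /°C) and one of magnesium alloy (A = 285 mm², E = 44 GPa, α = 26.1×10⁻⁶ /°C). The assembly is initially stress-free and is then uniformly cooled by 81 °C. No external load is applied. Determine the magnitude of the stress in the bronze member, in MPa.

Both members must finish at the same length. With the larger α, the magnesium alloy tends to over-contract; the plates restrain it, putting the magnesium alloy in tension and the bronze in compression. With no external load the two internal forces are equal and opposite, magnitude P.
Equating the net (thermal + elastic) strains gives |α₁ − α₂|·ΔT = P·[1/(A₁E₁) + 1/(A₂E₂)].
|α₁ − α₂|·ΔT = 8.1×10⁻⁶ × 81 = 0.0006561.
1/(A₁E₁) + 1/(A₂E₂) = 1/(180×108×10³) + 1/(285×44×10³) = 1.312×10⁻⁷ N⁻¹.
So P = 0.0006561 / 1.312×10⁻⁷ = 5.001 kN.
σ_{bronze} = P/A₁ = 5001/180 = 27.79 MPa, compressive.

σ ≈ 27.8 MPa (compressive)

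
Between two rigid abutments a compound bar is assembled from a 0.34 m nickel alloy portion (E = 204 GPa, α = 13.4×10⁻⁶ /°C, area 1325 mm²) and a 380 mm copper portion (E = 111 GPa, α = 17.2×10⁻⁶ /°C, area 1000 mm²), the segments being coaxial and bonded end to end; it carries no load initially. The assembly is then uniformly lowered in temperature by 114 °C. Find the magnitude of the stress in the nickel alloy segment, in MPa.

σ ≈ 204 MPa (tensile)

If the supports were absent, the total length change would be Σ αᵢΔT Lᵢ = 13.4×10⁻⁶×114×340 + 17.2×10⁻⁶×114×380 = 1.264 mm.
The walls prevent any net length change, so an axial force P (same in every segment) develops. Compatibility: P · Σ Lᵢ/(AᵢEᵢ) = δ_free.
The series flexibility is Σ Lᵢ/(AᵢEᵢ) = 340/(1325×204×10³) + 380/(1000×111×10³) = 4.681×10⁻⁶ mm/N.
So P = 1.264 / 4.681×10⁻⁶ = 270.1 kN, tensile.
σ_{nickel alloy} = P / A = 270100 / 1325 = 203.9 MPa.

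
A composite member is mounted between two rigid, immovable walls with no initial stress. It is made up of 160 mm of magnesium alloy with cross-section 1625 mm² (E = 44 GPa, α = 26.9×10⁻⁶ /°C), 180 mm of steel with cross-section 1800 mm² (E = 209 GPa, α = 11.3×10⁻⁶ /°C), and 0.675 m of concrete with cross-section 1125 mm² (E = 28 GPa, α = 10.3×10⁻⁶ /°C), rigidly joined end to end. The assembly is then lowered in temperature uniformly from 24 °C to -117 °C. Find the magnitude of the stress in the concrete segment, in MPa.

Free thermal contraction of the whole bar: Σ αᵢΔT Lᵢ = 26.9×10⁻⁶×141×160 + 11.3×10⁻⁶×141×180 + 10.3×10⁻⁶×141×675 = 1.874 mm.
The walls prevent any net length change, so an axial force P (same in every segment) develops. Compatibility: P · Σ Lᵢ/(AᵢEᵢ) = δ_free.
Σ Lᵢ/(AᵢEᵢ) = 160/(1625×44×10³) + 180/(1800×209×10³) + 675/(1125×28×10³) = 2.414×10⁻⁵ mm/N.
Hence P = δ_free / Σ(L/AE) = 1.874/2.414×10⁻⁵ = 77.61 kN (tensile).
σ_{concrete} = P / A = 77610 / 1125 = 68.99 MPa.

σ ≈ 69 MPa (tensile)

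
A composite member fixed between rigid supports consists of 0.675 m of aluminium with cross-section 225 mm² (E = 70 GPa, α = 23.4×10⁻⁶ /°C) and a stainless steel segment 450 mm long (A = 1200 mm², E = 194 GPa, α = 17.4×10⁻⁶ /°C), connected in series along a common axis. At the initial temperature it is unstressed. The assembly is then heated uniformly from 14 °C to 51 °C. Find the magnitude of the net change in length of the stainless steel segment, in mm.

Free thermal expansion of the whole bar: Σ αᵢΔT Lᵢ = 23.4×10⁻⁶×37×675 + 17.4×10⁻⁶×37×450 = 0.8741 mm.
The rigid supports impose zero overall length change; the single axial force P common to all segments must satisfy P Σ Lᵢ/(AᵢEᵢ) = δ_free.
The series flexibility is Σ Lᵢ/(AᵢEᵢ) = 675/(225×70×10³) + 450/(1200×194×10³) = 4.479×10⁻⁵ mm/N.
So P = 0.8741 / 4.479×10⁻⁵ = 19.52 kN, compressive.
For the stainless steel segment, free thermal change = 17.4×10⁻⁶×37×450 = 0.2897 mm and elastic change from P = 19520×450/(1200×194×10³) = 0.03772 mm; these oppose, so the net change is 0.252 mm (segment lengthens).

|ΔL| ≈ 0.252 mm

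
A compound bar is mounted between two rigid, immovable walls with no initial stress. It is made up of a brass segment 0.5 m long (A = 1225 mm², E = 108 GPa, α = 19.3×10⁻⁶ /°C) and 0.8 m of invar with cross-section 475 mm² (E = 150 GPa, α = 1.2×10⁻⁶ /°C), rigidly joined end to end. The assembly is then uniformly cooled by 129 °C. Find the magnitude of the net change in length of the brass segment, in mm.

With the walls removed the bar would change length by δ_free = Σ αᵢΔT Lᵢ = 19.3×10⁻⁶×129×500 + 1.2×10⁻⁶×129×800 = 1.369 mm.
The rigid supports impose zero overall length change; the single axial force P common to all segments must satisfy P Σ Lᵢ/(AᵢEᵢ) = δ_free.
The series flexibility is Σ Lᵢ/(AᵢEᵢ) = 500/(1225×108×10³) + 800/(475×150×10³) = 1.501×10⁻⁵ mm/N.
Hence P = δ_free / Σ(L/AE) = 1.369/1.501×10⁻⁵ = 91.2 kN (tensile).
For the brass segment, free thermal change = 19.3×10⁻⁶×129×500 = 1.245 mm and elastic change from P = 91200×500/(1225×108×10³) = 0.3447 mm; these oppose, so the net change is 0.9 mm (segment shortens).

|ΔL| ≈ 0.9 mm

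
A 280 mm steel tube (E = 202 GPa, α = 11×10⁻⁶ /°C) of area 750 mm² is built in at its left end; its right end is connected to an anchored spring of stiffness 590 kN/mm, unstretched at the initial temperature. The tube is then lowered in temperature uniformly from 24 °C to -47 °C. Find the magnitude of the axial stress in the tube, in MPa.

If the spring were absent the tube would shorten by αΔT L = 11×10⁻⁶ × 71 × 280 = 0.2187 mm.
Let P be the tensile force in the spring. The tube extends elastically by PL/(AE) and the spring stretches by P/k; together these equal δ_free.
So P = δ_free / [L/(AE) + 1/k] = 0.2187 / [ 280/(750×202×10³) + 1/(590×10³) ].
P = 0.2187 / 3.543×10⁻⁶ = 61720 N.
σ = P/A = 61720/750 = 82.29 MPa.

σ ≈ 82.3 MPa (tensile)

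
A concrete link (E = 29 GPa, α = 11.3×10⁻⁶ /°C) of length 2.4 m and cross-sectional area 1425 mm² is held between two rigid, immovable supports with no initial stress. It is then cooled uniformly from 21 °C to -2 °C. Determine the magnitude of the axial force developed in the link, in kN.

P ≈ 10.7 kN (tensile)

The ends cannot move, so σ = EαΔT = 29×10³ × 11.3×10⁻⁶ × 23 = 7.537 MPa.
Axial force P = σA = 7.537 × 1425 = 10740 N = 10.74 kN, tensile.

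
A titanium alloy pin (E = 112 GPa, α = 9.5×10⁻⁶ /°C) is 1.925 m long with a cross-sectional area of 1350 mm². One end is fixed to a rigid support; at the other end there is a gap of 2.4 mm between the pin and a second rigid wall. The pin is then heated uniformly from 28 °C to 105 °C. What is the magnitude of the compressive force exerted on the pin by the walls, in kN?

If the wall were absent the pin would grow by αΔT L = 9.5×10⁻⁶ × 77 × 1925 = 1.408 mm.
Since δ_free = 1.41 mm is less than the 2.4 mm gap, the pin never touches the wall. No axial force develops.

P ≈ 0 kN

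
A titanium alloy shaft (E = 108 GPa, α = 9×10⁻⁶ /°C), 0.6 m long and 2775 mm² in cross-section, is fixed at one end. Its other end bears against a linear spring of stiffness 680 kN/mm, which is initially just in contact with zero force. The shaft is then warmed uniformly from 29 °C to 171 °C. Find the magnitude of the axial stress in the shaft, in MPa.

If the spring were absent the shaft would lengthen by αΔT L = 9×10⁻⁶ × 142 × 600 = 0.7668 mm.
With a force P in the spring, the elastic change of the shaft is PL/(AE) and that of the spring is P/k; compatibility requires their sum to equal δ_free.
P [ L/(AE) + 1/k ] = δ_free → P [ 600/(2775×108×10³) + 1/(680×10³) ] = 0.7668.
P = 0.7668 / 3.473×10⁻⁶ = 220800 N.
σ = P/A = 220800/2775 = 79.57 MPa.

σ ≈ 79.6 MPa (compressive)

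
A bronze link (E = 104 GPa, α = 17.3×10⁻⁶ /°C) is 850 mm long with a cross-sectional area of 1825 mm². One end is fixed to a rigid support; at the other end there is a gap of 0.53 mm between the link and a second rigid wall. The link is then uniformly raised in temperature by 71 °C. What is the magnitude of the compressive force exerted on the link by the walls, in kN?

Free thermal elongation = αΔT L = 17.3×10⁻⁶ × 71 × 850 = 1.044 mm.
After closing the 0.53 mm clearance, 1.044 − 0.53 = 0.5141 mm of expansion remains to be suppressed by the wall.
Compatibility: PL/(AE) = 0.5141 mm, so σ = P/A = E × (0.5141/850) = 62.9 MPa.
Force on the wall = σA = 62.9 × 1825 mm² = 114.8 kN.

P ≈ 115 kN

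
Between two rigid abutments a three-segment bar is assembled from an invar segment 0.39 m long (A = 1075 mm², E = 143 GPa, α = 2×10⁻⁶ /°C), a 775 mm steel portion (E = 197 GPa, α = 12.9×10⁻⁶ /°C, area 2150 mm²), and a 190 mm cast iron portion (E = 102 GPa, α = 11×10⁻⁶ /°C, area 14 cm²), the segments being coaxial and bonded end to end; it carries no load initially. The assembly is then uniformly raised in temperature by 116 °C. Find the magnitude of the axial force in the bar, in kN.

P ≈ 262 kN (compressive)

If the supports were absent, the total length change would be Σ αᵢΔT Lᵢ = 2×10⁻⁶×116×390 + 12.9×10⁻⁶×116×775 + 11×10⁻⁶×116×190 = 1.493 mm.
The walls prevent any net length change, so an axial force P (same in every segment) develops. Compatibility: P · Σ Lᵢ/(AᵢEᵢ) = δ_free.
Σ Lᵢ/(AᵢEᵢ) = 390/(1075×143×10³) + 775/(2150×197×10³) + 190/(1400×102×10³) = 5.697×10⁻⁶ mm/N.
Hence P = δ_free / Σ(L/AE) = 1.493/5.697×10⁻⁶ = 262 kN (compressive).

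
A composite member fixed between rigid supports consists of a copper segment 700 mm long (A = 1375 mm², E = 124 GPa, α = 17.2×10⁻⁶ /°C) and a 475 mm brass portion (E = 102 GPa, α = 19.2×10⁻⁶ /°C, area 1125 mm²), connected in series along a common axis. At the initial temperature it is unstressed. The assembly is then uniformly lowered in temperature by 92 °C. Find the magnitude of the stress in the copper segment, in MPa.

σ ≈ 172 MPa (tensile)

If the supports were absent, the total length change would be Σ αᵢΔT Lᵢ = 17.2×10⁻⁶×92×700 + 19.2×10⁻⁶×92×475 = 1.947 mm.
The walls prevent any net length change, so an axial force P (same in every segment) develops. Compatibility: P · Σ Lᵢ/(AᵢEᵢ) = δ_free.
The series flexibility is Σ Lᵢ/(AᵢEᵢ) = 700/(1375×124×10³) + 475/(1125×102×10³) = 8.245×10⁻⁶ mm/N.
Hence P = δ_free / Σ(L/AE) = 1.947/8.245×10⁻⁶ = 236.1 kN (tensile).
σ_{copper} = P / A = 236100 / 1375 = 171.7 MPa.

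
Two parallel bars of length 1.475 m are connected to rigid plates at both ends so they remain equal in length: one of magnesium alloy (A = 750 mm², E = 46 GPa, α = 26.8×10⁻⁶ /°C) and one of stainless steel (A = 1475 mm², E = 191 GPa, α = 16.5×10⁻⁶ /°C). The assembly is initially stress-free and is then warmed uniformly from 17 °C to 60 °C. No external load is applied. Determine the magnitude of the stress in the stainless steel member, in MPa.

Both members must finish at the same length. With the larger α, the magnesium alloy tends to over-expand; the plates restrain it, putting the magnesium alloy in compression and the stainless steel in tension. With no external load the two internal forces are equal and opposite, magnitude P.
Equating the net (thermal + elastic) strains gives |α₁ − α₂|·ΔT = P·[1/(A₁E₁) + 1/(A₂E₂)].
|α₁ − α₂|·ΔT = 10.3×10⁻⁶ × 43 = 0.0004429.
1/(A₁E₁) + 1/(A₂E₂) = 1/(750×46×10³) + 1/(1475×191×10³) = 3.254×10⁻⁸ N⁻¹.
So P = 0.0004429 / 3.254×10⁻⁸ = 13.61 kN.
σ_{stainless steel} = P/A₂ = 13610/1475 = 9.229 MPa, tensile.

σ ≈ 9.23 MPa (tensile)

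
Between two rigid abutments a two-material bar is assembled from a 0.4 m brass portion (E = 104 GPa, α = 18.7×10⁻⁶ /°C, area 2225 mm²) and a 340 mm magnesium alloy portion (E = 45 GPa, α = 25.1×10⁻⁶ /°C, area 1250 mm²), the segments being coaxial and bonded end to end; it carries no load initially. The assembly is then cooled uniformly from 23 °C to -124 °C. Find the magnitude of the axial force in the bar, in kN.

Free thermal contraction of the whole bar: Σ αᵢΔT Lᵢ = 18.7×10⁻⁶×147×400 + 25.1×10⁻⁶×147×340 = 2.354 mm.
Since the ends are fixed, an axial force P builds up, equal in every segment, with P · Σ Lᵢ/(AᵢEᵢ) = δ_free.
The series flexibility is Σ Lᵢ/(AᵢEᵢ) = 400/(2225×104×10³) + 340/(1250×45×10³) = 7.773×10⁻⁶ mm/N.
Hence P = δ_free / Σ(L/AE) = 2.354/7.773×10⁻⁶ = 302.8 kN (tensile).

P ≈ 303 kN (tensile)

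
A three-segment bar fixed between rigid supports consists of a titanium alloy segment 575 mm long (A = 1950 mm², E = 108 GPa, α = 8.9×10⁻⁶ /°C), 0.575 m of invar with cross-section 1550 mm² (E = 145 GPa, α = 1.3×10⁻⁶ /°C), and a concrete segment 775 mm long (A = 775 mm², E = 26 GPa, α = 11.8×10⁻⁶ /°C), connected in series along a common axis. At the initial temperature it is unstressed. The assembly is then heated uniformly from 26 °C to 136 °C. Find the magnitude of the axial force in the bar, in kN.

P ≈ 37.7 kN (compressive)

Free thermal expansion of the whole bar: Σ αᵢΔT Lᵢ = 8.9×10⁻⁶×110×575 + 1.3×10⁻⁶×110×575 + 11.8×10⁻⁶×110×775 = 1.651 mm.
The rigid supports impose zero overall length change; the single axial force P common to all segments must satisfy P Σ Lᵢ/(AᵢEᵢ) = δ_free.
Σ Lᵢ/(AᵢEᵢ) = 575/(1950×108×10³) + 575/(1550×145×10³) + 775/(775×26×10³) = 4.375×10⁻⁵ mm/N.
So P = 1.651 / 4.375×10⁻⁵ = 37.74 kN, compressive.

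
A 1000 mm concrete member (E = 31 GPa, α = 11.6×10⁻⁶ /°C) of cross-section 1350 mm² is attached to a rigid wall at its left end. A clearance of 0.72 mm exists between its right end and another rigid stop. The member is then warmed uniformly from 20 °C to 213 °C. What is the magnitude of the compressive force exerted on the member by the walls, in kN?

P ≈ 63.6 kN

If the wall were absent the member would grow by αΔT L = 11.6×10⁻⁶ × 193 × 1000 = 2.239 mm.
After closing the 0.72 mm clearance, 2.239 − 0.72 = 1.519 mm of expansion remains to be suppressed by the wall.
Compatibility: PL/(AE) = 1.519 mm, so σ = P/A = E × (1.519/1000) = 47.08 MPa.
Force on the wall = σA = 47.08 × 1350 mm² = 63.56 kN.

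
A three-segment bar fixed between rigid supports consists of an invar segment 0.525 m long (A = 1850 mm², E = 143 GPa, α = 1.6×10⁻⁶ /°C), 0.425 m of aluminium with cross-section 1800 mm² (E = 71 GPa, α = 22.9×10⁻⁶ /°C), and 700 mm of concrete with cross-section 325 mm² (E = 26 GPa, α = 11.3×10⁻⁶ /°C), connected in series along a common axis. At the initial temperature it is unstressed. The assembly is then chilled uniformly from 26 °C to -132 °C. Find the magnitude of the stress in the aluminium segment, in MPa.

σ ≈ 18.4 MPa (tensile)

If the supports were absent, the total length change would be Σ αᵢΔT Lᵢ = 1.6×10⁻⁶×158×525 + 22.9×10⁻⁶×158×425 + 11.3×10⁻⁶×158×700 = 2.92 mm.
The rigid supports impose zero overall length change; the single axial force P common to all segments must satisfy P Σ Lᵢ/(AᵢEᵢ) = δ_free.
The series flexibility is Σ Lᵢ/(AᵢEᵢ) = 525/(1850×143×10³) + 425/(1800×71×10³) + 700/(325×26×10³) = 8.815×10⁻⁵ mm/N.
P = 2.92 / 8.815×10⁻⁵ = 33130 N = 33.13 kN, tensile.
σ_{aluminium} = P / A = 33130 / 1800 = 18.4 MPa.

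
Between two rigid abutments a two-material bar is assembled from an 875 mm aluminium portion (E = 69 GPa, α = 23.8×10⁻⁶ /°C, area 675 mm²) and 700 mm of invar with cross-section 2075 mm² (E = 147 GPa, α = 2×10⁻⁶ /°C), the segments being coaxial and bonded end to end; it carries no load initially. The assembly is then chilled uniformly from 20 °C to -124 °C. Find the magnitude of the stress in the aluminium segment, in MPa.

Free thermal contraction of the whole bar: Σ αᵢΔT Lᵢ = 23.8×10⁻⁶×144×875 + 2×10⁻⁶×144×700 = 3.2 mm.
The rigid supports impose zero overall length change; the single axial force P common to all segments must satisfy P Σ Lᵢ/(AᵢEᵢ) = δ_free.
Σ Lᵢ/(AᵢEᵢ) = 875/(675×69×10³) + 700/(2075×147×10³) = 2.108×10⁻⁵ mm/N.
Hence P = δ_free / Σ(L/AE) = 3.2/2.108×10⁻⁵ = 151.8 kN (tensile).
σ_{aluminium} = P / A = 151800 / 675 = 224.9 MPa.

σ ≈ 225 MPa (tensile)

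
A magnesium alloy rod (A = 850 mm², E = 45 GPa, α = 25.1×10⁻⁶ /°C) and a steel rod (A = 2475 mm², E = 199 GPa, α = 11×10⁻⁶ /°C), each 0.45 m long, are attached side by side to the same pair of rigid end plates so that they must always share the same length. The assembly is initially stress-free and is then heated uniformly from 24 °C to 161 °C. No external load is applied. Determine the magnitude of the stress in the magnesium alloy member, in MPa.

The magnesium alloy has the larger α, so on heating it would change length more than the steel if both were free. The rigid plates force a common final length, so the magnesium alloy is put into compression and the steel into tension, with equal and opposite forces P (no external load).
Equating the net (thermal + elastic) strains gives |α₁ − α₂|·ΔT = P·[1/(A₁E₁) + 1/(A₂E₂)].
|α₁ − α₂|·ΔT = 14.1×10⁻⁶ × 137 = 0.001932.
1/(A₁E₁) + 1/(A₂E₂) = 1/(850×45×10³) + 1/(2475×199×10³) = 2.817×10⁻⁸ N⁻¹.
P = 0.001932 / 2.817×10⁻⁸ = 68560 N = 68.56 kN.
σ_{magnesium alloy} = P/A₁ = 68560/850 = 80.66 MPa, compressive.

σ ≈ 80.7 MPa (compressive)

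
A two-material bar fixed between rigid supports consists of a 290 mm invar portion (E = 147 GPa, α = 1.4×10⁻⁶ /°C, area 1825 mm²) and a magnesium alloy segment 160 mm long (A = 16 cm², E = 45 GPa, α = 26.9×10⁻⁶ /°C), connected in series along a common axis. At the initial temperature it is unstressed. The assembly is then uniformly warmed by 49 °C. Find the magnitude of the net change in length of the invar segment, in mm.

|ΔL| ≈ 0.0556 mm

Free thermal expansion of the whole bar: Σ αᵢΔT Lᵢ = 1.4×10⁻⁶×49×290 + 26.9×10⁻⁶×49×160 = 0.2308 mm.
The walls prevent any net length change, so an axial force P (same in every segment) develops. Compatibility: P · Σ Lᵢ/(AᵢEᵢ) = δ_free.
The series flexibility is Σ Lᵢ/(AᵢEᵢ) = 290/(1825×147×10³) + 160/(1600×45×10³) = 3.303×10⁻⁶ mm/N.
P = 0.2308 / 3.303×10⁻⁶ = 69870 N = 69.87 kN, compressive.
For the invar segment, free thermal change = 1.4×10⁻⁶×49×290 = 0.01989 mm and elastic change from P = 69870×290/(1825×147×10³) = 0.07553 mm; these oppose, so the net change is 0.0556 mm (segment shortens).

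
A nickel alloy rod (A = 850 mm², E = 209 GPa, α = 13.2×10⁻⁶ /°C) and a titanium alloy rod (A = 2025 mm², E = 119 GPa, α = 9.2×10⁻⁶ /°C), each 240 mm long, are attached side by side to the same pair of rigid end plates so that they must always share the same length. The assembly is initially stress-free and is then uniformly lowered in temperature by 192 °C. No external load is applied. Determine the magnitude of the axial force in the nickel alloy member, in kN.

The nickel alloy has the larger α, so on cooling it would change length more than the titanium alloy if both were free. The rigid plates force a common final length, so the nickel alloy is put into tension and the titanium alloy into compression, with equal and opposite forces P (no external load).
Compatibility of the two members (thermal + elastic change equal): (α₁ − α₂)ΔT = P·[1/(A₁E₁) + 1/(A₂E₂)].
|α₁ − α₂|·ΔT = 4×10⁻⁶ × 192 = 0.000768.
1/(A₁E₁) + 1/(A₂E₂) = 1/(850×209×10³) + 1/(2025×119×10³) = 9.779×10⁻⁹ N⁻¹.
P = 0.000768 / 9.779×10⁻⁹ = 78540 N = 78.54 kN.

P ≈ 78.5 kN (tensile in the nickel alloy)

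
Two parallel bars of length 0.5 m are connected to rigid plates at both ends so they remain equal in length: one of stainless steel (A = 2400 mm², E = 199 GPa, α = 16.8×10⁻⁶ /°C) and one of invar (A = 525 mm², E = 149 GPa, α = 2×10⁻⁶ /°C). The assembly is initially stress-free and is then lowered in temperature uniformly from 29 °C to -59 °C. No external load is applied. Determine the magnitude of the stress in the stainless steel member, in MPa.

The stainless steel has the larger α, so on cooling it would change length more than the invar if both were free. The rigid plates force a common final length, so the stainless steel is put into tension and the invar into compression, with equal and opposite forces P (no external load).
Compatibility of the two members (thermal + elastic change equal): (α₁ − α₂)ΔT = P·[1/(A₁E₁) + 1/(A₂E₂)].
|α₁ − α₂|·ΔT = 14.8×10⁻⁶ × 88 = 0.001302.
1/(A₁E₁) + 1/(A₂E₂) = 1/(2400×199×10³) + 1/(525×149×10³) = 1.488×10⁻⁸ N⁻¹.
P = 0.001302 / 1.488×10⁻⁸ = 87540 N = 87.54 kN.
σ_{stainless steel} = P/A₁ = 87540/2400 = 36.48 MPa, tensile.

σ ≈ 36.5 MPa (tensile)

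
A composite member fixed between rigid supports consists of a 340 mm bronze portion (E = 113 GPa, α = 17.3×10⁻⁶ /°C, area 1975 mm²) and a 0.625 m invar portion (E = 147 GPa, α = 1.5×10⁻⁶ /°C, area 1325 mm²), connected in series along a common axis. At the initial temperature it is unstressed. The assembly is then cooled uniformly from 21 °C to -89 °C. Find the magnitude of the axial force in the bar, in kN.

P ≈ 159 kN (tensile)

With the walls removed the bar would change length by δ_free = Σ αᵢΔT Lᵢ = 17.3×10⁻⁶×110×340 + 1.5×10⁻⁶×110×625 = 0.7501 mm.
The rigid supports impose zero overall length change; the single axial force P common to all segments must satisfy P Σ Lᵢ/(AᵢEᵢ) = δ_free.
The series flexibility is Σ Lᵢ/(AᵢEᵢ) = 340/(1975×113×10³) + 625/(1325×147×10³) = 4.732×10⁻⁶ mm/N.
P = 0.7501 / 4.732×10⁻⁶ = 158500 N = 158.5 kN, tensile.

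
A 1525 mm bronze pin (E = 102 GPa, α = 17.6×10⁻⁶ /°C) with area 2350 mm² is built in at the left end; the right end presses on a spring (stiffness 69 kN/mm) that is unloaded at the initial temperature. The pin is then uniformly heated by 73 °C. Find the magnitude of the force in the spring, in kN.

P ≈ 94 kN

The unrestrained thermal change is αΔT L = 17.6×10⁻⁶ × 73 × 1525 = 1.959 mm.
Let P be the compressive force at the spring. The pin shortens elastically by PL/(AE) and the spring compresses by P/k; together these equal δ_free.
So P = δ_free / [L/(AE) + 1/k] = 1.959 / [ 1525/(2350×102×10³) + 1/(69×10³) ].
P = 1.959 / 2.085×10⁻⁵ = 93950 N.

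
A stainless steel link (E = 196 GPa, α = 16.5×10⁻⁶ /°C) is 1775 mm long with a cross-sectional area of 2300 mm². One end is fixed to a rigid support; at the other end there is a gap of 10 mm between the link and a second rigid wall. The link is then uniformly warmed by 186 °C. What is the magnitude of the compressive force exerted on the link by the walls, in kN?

If the wall were absent the link would grow by αΔT L = 16.5×10⁻⁶ × 186 × 1775 = 5.447 mm.
Since δ_free = 5.45 mm is less than the 10 mm gap, the link never touches the wall. No axial force develops.

P ≈ 0 kN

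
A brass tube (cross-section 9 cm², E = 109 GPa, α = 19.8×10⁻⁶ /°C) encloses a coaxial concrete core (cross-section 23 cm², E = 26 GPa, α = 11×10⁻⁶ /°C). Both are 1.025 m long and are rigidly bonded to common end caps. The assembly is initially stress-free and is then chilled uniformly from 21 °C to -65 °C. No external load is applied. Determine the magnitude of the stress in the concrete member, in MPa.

Equilibrium of a rigid end plate with no external load gives equal and opposite internal forces ±P in the two members. Since α_{brass} > α_{concrete}, cooling drives the brass into tension and the concrete into compression.
Setting the final lengths equal and cancelling L: (α₁ − α₂)ΔT = P/(A₁E₁) + P/(A₂E₂).
|α₁ − α₂|·ΔT = 8.8×10⁻⁶ × 86 = 0.0007568.
1/(A₁E₁) + 1/(A₂E₂) = 1/(900×109×10³) + 1/(2300×26×10³) = 2.692×10⁻⁸ N⁻¹.
So P = 0.0007568 / 2.692×10⁻⁸ = 28.12 kN.
σ_{concrete} = P/A₂ = 28120/2300 = 12.22 MPa, compressive.

σ ≈ 12.2 MPa (compressive)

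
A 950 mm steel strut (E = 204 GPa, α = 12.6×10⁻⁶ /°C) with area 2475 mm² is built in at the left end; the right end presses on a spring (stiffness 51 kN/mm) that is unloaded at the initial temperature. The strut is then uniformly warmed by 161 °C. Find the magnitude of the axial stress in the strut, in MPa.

σ ≈ 36.2 MPa (compressive)

Free thermal expansion: δ_free = αΔT L = 12.6×10⁻⁶ × 161 × 950 = 1.927 mm.
With a force P in the spring, the elastic change of the strut is PL/(AE) and that of the spring is P/k; compatibility requires their sum to equal δ_free.
P [ L/(AE) + 1/k ] = δ_free → P [ 950/(2475×204×10³) + 1/(51×10³) ] = 1.927.
P = 1.927 / 2.149×10⁻⁵ = 89680 N.
σ = P/A = 89680/2475 = 36.23 MPa.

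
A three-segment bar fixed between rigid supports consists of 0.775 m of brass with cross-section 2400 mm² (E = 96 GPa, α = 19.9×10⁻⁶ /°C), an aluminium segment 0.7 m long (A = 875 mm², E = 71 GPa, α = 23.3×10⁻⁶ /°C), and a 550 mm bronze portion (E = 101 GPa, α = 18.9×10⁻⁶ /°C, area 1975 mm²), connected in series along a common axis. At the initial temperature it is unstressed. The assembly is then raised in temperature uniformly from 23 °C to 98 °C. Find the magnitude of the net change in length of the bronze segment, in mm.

If the supports were absent, the total length change would be Σ αᵢΔT Lᵢ = 19.9×10⁻⁶×75×775 + 23.3×10⁻⁶×75×700 + 18.9×10⁻⁶×75×550 = 3.16 mm.
The walls prevent any net length change, so an axial force P (same in every segment) develops. Compatibility: P · Σ Lᵢ/(AᵢEᵢ) = δ_free.
The series flexibility is Σ Lᵢ/(AᵢEᵢ) = 775/(2400×96×10³) + 700/(875×71×10³) + 550/(1975×101×10³) = 1.739×10⁻⁵ mm/N.
So P = 3.16 / 1.739×10⁻⁵ = 181.7 kN, compressive.
For the bronze segment, free thermal change = 18.9×10⁻⁶×75×550 = 0.7796 mm and elastic change from P = 181700×550/(1975×101×10³) = 0.501 mm; these oppose, so the net change is 0.279 mm (segment lengthens).

|ΔL| ≈ 0.279 mm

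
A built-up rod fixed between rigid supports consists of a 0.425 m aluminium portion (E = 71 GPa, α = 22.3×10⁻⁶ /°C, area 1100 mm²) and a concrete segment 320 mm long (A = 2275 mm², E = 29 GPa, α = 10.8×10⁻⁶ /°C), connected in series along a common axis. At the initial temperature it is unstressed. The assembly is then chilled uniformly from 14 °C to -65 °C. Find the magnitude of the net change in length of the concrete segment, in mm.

Free thermal contraction of the whole bar: Σ αᵢΔT Lᵢ = 22.3×10⁻⁶×79×425 + 10.8×10⁻⁶×79×320 = 1.022 mm.
Since the ends are fixed, an axial force P builds up, equal in every segment, with P · Σ Lᵢ/(AᵢEᵢ) = δ_free.
The series flexibility is Σ Lᵢ/(AᵢEᵢ) = 425/(1100×71×10³) + 320/(2275×29×10³) = 1.029×10⁻⁵ mm/N.
So P = 1.022 / 1.029×10⁻⁵ = 99.28 kN, tensile.
For the concrete segment, free thermal change = 10.8×10⁻⁶×79×320 = 0.273 mm and elastic change from P = 99280×320/(2275×29×10³) = 0.4815 mm; these oppose, so the net change is 0.208 mm (segment lengthens).

|ΔL| ≈ 0.208 mm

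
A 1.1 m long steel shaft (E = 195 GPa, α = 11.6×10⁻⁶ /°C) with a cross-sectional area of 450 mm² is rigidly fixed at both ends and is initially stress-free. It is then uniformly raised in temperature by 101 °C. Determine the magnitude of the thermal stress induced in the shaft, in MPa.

The supports are rigid, so the total axial strain is zero. The restrained thermal strain is ε = αΔT = 11.6×10⁻⁶ × 101 = 1171.6×10⁻⁶.
σ = EαΔT = 195×10³ × 11.6×10⁻⁶ × 101 = 228.5 MPa (compressive; the shaft is trying to expand).

σ ≈ 228 MPa (compressive)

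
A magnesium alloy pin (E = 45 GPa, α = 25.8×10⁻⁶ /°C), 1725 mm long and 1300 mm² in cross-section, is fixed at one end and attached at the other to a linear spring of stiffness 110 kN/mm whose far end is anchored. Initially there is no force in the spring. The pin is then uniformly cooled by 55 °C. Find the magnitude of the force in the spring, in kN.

The unrestrained thermal change is αΔT L = 25.8×10⁻⁶ × 55 × 1725 = 2.448 mm.
Let P be the tensile force in the spring. The pin extends elastically by PL/(AE) and the spring stretches by P/k; together these equal δ_free.
P [ L/(AE) + 1/k ] = δ_free → P [ 1725/(1300×45×10³) + 1/(110×10³) ] = 2.448.
P = 2.448 / 3.858×10⁻⁵ = 63450 N.

P ≈ 63.4 kN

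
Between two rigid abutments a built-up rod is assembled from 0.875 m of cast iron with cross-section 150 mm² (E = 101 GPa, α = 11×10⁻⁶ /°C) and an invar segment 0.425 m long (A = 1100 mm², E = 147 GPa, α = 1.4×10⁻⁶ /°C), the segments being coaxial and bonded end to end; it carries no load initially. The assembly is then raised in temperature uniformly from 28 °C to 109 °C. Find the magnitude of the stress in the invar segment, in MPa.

σ ≈ 12.5 MPa (compressive)

If the supports were absent, the total length change would be Σ αᵢΔT Lᵢ = 11×10⁻⁶×81×875 + 1.4×10⁻⁶×81×425 = 0.8278 mm.
Since the ends are fixed, an axial force P builds up, equal in every segment, with P · Σ Lᵢ/(AᵢEᵢ) = δ_free.
The series flexibility is Σ Lᵢ/(AᵢEᵢ) = 875/(150×101×10³) + 425/(1100×147×10³) = 6.038×10⁻⁵ mm/N.
P = 0.8278 / 6.038×10⁻⁵ = 13710 N = 13.71 kN, compressive.
σ_{invar} = P / A = 13710 / 1100 = 12.46 MPa.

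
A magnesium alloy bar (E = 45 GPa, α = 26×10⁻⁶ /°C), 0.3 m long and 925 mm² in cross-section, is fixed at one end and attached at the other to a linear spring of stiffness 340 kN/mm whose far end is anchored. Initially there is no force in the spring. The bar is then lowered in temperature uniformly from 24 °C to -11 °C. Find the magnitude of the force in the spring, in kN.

Free thermal contraction: δ_free = αΔT L = 26×10⁻⁶ × 35 × 300 = 0.273 mm.
Let P be the tensile force in the spring. The bar extends elastically by PL/(AE) and the spring stretches by P/k; together these equal δ_free.
P [ L/(AE) + 1/k ] = δ_free → P [ 300/(925×45×10³) + 1/(340×10³) ] = 0.273.
P = 0.273 / 1.015×10⁻⁵ = 26900 N.

P ≈ 26.9 kN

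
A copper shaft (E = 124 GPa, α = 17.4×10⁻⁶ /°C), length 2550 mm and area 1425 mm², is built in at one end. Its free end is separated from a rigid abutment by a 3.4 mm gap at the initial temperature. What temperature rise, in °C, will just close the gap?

Contact occurs when the free expansion equals the gap: αΔT L = 3.4 mm.
So ΔT = g/(αL) = 3.4/(17.4×10⁻⁶ × 2550) = 76.63 °C.

ΔT ≈ 76.6 °C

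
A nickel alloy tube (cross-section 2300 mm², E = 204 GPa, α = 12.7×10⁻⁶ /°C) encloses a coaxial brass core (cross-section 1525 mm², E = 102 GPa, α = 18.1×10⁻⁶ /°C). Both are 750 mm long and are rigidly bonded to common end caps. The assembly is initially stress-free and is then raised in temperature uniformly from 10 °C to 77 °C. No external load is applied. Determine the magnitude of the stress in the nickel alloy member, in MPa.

Equilibrium of a rigid end plate with no external load gives equal and opposite internal forces ±P in the two members. Since α_{brass} > α_{nickel alloy}, heating drives the brass into compression and the nickel alloy into tension.
Equating the net (thermal + elastic) strains gives |α₁ − α₂|·ΔT = P·[1/(A₁E₁) + 1/(A₂E₂)].
|α₁ − α₂|·ΔT = 5.4×10⁻⁶ × 67 = 0.0003618.
1/(A₁E₁) + 1/(A₂E₂) = 1/(2300×204×10³) + 1/(1525×102×10³) = 8.56×10⁻⁹ N⁻¹.
So P = 0.0003618 / 8.56×10⁻⁹ = 42.27 kN.
σ_{nickel alloy} = P/A₁ = 42270/2300 = 18.38 MPa, tensile.

σ ≈ 18.4 MPa (tensile)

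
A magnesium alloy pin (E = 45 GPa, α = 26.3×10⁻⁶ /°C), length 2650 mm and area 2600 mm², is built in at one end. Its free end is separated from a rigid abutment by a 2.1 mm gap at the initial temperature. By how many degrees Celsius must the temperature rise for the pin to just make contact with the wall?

Contact occurs when the free expansion equals the gap: αΔT L = 2.1 mm.
ΔT = 2.1 / (26.3×10⁻⁶ × 2650) = 30.13 °C.

ΔT ≈ 30.1 °C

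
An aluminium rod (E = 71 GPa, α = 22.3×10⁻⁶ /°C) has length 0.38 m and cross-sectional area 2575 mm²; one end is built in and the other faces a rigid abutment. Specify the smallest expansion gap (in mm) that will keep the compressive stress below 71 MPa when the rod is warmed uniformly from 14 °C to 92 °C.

With no wall the rod would lengthen by αΔT L = 22.3×10⁻⁶ × 78 × 380 = 0.661 mm.
A stress of 71 MPa corresponds to the wall pushing the rod back by σL/E = 71×380/(71×10³) = 0.38 mm.
The gap must absorb the remainder: g_min = 0.661 − 0.38 = 0.281 mm.

g ≈ 0.281 mm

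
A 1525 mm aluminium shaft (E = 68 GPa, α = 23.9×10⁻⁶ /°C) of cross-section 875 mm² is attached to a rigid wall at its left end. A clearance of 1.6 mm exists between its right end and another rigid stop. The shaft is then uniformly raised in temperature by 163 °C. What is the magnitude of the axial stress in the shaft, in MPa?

σ ≈ 194 MPa (compressive)

If the wall were absent the shaft would grow by αΔT L = 23.9×10⁻⁶ × 163 × 1525 = 5.941 mm.
The gap closes (δ_free > 1.6 mm) and the wall then resists a further 5.941 − 1.6 = 4.341 mm of expansion.
Compatibility: PL/(AE) = 4.341 mm, so σ = P/A = E × (4.341/1525) = 193.6 MPa.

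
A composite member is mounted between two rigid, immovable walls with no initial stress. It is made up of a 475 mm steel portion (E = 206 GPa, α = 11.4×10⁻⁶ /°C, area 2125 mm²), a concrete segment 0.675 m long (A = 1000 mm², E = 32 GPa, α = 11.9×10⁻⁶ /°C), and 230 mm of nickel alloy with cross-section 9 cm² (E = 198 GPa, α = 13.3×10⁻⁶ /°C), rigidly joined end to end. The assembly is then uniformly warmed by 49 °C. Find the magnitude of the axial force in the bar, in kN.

P ≈ 34.5 kN (compressive)

If the supports were absent, the total length change would be Σ αᵢΔT Lᵢ = 11.4×10⁻⁶×49×475 + 11.9×10⁻⁶×49×675 + 13.3×10⁻⁶×49×230 = 0.8088 mm.
The walls prevent any net length change, so an axial force P (same in every segment) develops. Compatibility: P · Σ Lᵢ/(AᵢEᵢ) = δ_free.
Σ Lᵢ/(AᵢEᵢ) = 475/(2125×206×10³) + 675/(1000×32×10³) + 230/(900×198×10³) = 2.347×10⁻⁵ mm/N.
So P = 0.8088 / 2.347×10⁻⁵ = 34.46 kN, compressive.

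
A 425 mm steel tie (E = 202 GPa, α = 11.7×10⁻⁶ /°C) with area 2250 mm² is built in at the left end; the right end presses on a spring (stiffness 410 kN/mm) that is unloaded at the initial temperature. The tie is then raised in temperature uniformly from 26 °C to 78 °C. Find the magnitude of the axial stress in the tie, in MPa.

The unrestrained thermal change is αΔT L = 11.7×10⁻⁶ × 52 × 425 = 0.2586 mm.
Let P be the compressive force at the spring. The tie shortens elastically by PL/(AE) and the spring compresses by P/k; together these equal δ_free.
So P = δ_free / [L/(AE) + 1/k] = 0.2586 / [ 425/(2250×202×10³) + 1/(410×10³) ].
P = 0.2586 / 3.374×10⁻⁶ = 76630 N.
σ = P/A = 76630/2250 = 34.06 MPa.

σ ≈ 34.1 MPa (compressive)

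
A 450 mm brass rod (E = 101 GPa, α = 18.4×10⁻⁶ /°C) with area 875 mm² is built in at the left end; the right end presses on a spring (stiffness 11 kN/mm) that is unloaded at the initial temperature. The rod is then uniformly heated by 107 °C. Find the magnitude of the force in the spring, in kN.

Free thermal expansion: δ_free = αΔT L = 18.4×10⁻⁶ × 107 × 450 = 0.886 mm.
With a force P in the spring, the elastic change of the rod is PL/(AE) and that of the spring is P/k; compatibility requires their sum to equal δ_free.
So P = δ_free / [L/(AE) + 1/k] = 0.886 / [ 450/(875×101×10³) + 1/(11×10³) ].
P = 0.886 / 9.6×10⁻⁵ = 9229 N.

P ≈ 9.23 kN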